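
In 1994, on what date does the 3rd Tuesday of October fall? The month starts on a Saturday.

October 18, 1994

October 1994 begins on a Saturday, so the first Tuesday is October 4 (3 days later).
The 3rd Tuesday is 2 weeks later: 4 + 14 = 18.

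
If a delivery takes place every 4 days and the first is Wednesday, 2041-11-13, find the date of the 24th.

The 24th occurrence is 23 intervals after the first: 23 × 4 = 92 days after 2041-11-13.
November has 30 days — 17 days to the end of November leaves 75.
December has 31 days (44 left).
January has 31 days (13 left).
13 days into February → 2042-02-13.

2042-02-13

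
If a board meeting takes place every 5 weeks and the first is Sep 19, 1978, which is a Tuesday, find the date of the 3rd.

The 3rd occurrence is 2 intervals after the first: 2 × 35 = 70 days after Sep 19, 1978.
Sep has 30 days — 11 days to the end of Sep leaves 59.
Oct has 31 days (28 left).
28 days into Nov → Nov 28, 1978.

Nov 28, 1978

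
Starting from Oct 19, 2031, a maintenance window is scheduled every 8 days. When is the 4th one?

The 4th occurrence is 3 intervals after the first: 3 × 8 = 24 days after Oct 19, 2031.
Oct has 31 days — 12 days to the end of Oct leaves 12.
12 days into Nov → Nov 12, 2031.

Nov 12, 2031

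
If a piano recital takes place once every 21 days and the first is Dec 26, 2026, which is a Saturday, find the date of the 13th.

Sep 4, 2027

The 13th occurrence is 12 intervals after the first: 12 × 21 = 252 days after Dec 26, 2026.
Dec has 31 days — 5 days to the end of Dec leaves 247.
Jan has 31 days (216 left).
Feb has 28 days (188 left).
Mar has 31 days (157 left).
Apr has 30 days (127 left).
May has 31 days (96 left).
Jun has 30 days (66 left).
Jul has 31 days (35 left).
Aug has 31 days (4 left).
4 days into Sep → Sep 4, 2027.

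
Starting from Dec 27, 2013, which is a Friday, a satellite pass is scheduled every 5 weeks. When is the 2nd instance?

Jan 31, 2014

The 2nd occurrence is 1 interval after the first: 1 × 35 = 35 days after Dec 27, 2013.
Dec has 31 days — 4 days to the end of Dec leaves 31.
31 days into Jan → Jan 31, 2014.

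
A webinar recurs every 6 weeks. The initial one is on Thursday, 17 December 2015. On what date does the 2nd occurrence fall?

28 January 2016

The 2nd occurrence is 1 interval after the first: 1 × 42 = 42 days after 17 December 2015.
December has 31 days — 14 days to the end of December leaves 28.
28 days into January → 28 January 2016.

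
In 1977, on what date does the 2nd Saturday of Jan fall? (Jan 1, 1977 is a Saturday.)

Jan 8, 1977

Jan 1977 begins on a Saturday, so the first Saturday is Jan 1.
The 2nd Saturday is 1 weeks later: 1 + 7 = 8.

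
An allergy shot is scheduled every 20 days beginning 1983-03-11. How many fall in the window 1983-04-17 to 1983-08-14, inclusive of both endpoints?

Occurrences land 20·i days after 1983-03-11 for i = 0, 1, 2, …
1983-04-17 is 37 days after the start; 37 ÷ 20 = 1 remainder 17; since the remainder is 17, round up to i = 2. First occurrence in the window: #3 on 1983-04-20 (2×20 = 40 days in).
1983-08-14 is 156 days after the start; 156 ÷ 20 = 7 remainder 16. Last occurrence in the window: #8 on 1983-07-29.
Occurrences #3 through #8: 6 in total.

6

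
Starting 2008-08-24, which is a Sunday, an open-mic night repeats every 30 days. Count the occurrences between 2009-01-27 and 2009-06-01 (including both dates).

4

Occurrences land 30·i days after 2008-08-24 for i = 0, 1, 2, …
2009-01-27 is 156 days after the start; 156 ÷ 30 = 5 remainder 6; since the remainder is 6, round up to i = 6. First occurrence in the window: #7 on 2009-02-20 (6×30 = 180 days in).
2009-06-01 is 281 days after the start; 281 ÷ 30 = 9 remainder 11. Last occurrence in the window: #10 on 2009-05-21.
Occurrences #7 through #10: 4 in total.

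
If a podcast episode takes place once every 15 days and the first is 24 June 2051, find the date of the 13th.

21 December 2051

The 13th occurrence is 12 intervals after the first: 12 × 15 = 180 days after 24 June 2051.
June has 30 days — 6 days to the end of June leaves 174.
July has 31 days (143 left).
August has 31 days (112 left).
September has 30 days (82 left).
October has 31 days (51 left).
November has 30 days (21 left).
21 days into December → 21 December 2051.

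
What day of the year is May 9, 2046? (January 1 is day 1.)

Days in months before May: 31 + 28 + 31 + 30 = 120.
Plus 9 days into May → day 129.

129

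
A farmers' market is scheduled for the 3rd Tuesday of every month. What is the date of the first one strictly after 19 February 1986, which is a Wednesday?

18 March 1986

February 1986 starts on a Saturday; its first Tuesday is the 4th, so the 3rd Tuesday is the 18th — 18 February 1986.
That is not after 19 February 1986, so look at March 1986.
March 1986 starts on a Saturday; its first Tuesday is the 4th, so the 3rd Tuesday is the 18th — 18 March 1986.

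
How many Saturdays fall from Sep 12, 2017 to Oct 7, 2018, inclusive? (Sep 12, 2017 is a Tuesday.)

56

Sep 12, 2017 is a Tuesday; the first Saturday on or after it is Sep 16, 2017 (4 days later).
From Sep 16, 2017 to Oct 7, 2018: 106 + 280 = 386 days (rest of 2017, to Oct 7, 2018 in 2018).
386 ÷ 7 = 55 full weeks with remainder 1, so 55 more Saturdays after the first → 56.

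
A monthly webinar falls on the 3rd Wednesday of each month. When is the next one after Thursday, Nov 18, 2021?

Nov 2021 starts on a Monday; its first Wednesday is the 3rd, so the 3rd Wednesday is the 17th — Nov 17, 2021.
That is not after Nov 18, 2021, so look at Dec 2021.
Dec 2021 starts on a Wednesday; its first Wednesday is the 1st, so the 3rd Wednesday is the 15th — Dec 15, 2021.

Dec 15, 2021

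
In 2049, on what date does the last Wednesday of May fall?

The first Wednesday of May 2049 is May 5.
May 2049 has 31 days. Adding weeks: 5, 12, 19, 26 — the last one ≤ 31 is the 26th.

May 26, 2049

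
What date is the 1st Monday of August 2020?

The first Monday of August 2020 is August 3.

3 August 2020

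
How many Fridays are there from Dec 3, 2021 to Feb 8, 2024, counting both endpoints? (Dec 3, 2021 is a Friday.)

Dec 3, 2021 is a Friday; the first Friday on or after it is Dec 3, 2021.
From Dec 3, 2021 to Feb 8, 2024: 28 + 365 + 365 + 39 = 797 days (rest of 2021, 2022, 2023, to Feb 8, 2024 in 2024).
797 ÷ 7 = 113 full weeks with remainder 6, so 113 more Fridays after the first → 114.

114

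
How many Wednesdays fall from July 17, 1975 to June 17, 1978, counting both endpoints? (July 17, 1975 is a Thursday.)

July 17, 1975 is a Thursday; the first Wednesday on or after it is July 23, 1975 (6 days later).
From July 23, 1975 to June 17, 1978: 161 + 366 + 365 + 168 = 1060 days (rest of 1975, 1976, 1977, to June 17, 1978 in 1978).
1060 ÷ 7 = 151 full weeks with remainder 3, so 151 more Wednesdays after the first → 152.

152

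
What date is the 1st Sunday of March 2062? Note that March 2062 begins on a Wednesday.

2062-03-05

March 2062 begins on a Wednesday, so the first Sunday is March 5 (4 days later).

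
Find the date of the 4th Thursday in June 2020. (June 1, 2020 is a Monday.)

June 2020 begins on a Monday, so the first Thursday is June 4 (3 days later).
The 4th Thursday is 3 weeks later: 4 + 21 = 25.

June 25, 2020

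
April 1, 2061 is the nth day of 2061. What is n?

91

Days in months before April: 31 + 28 + 31 = 90.
Plus 1 day into April → day 91.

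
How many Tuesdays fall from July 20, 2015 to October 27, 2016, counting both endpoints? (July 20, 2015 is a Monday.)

67

July 20, 2015 is a Monday; the first Tuesday on or after it is July 21, 2015 (1 day later).
From July 21, 2015 to October 27, 2016: 163 + 301 = 464 days (rest of 2015, to October 27, 2016 in 2016).
464 ÷ 7 = 66 full weeks with remainder 2, so 66 more Tuesdays after the first → 67.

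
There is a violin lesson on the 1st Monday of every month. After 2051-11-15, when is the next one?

2051-12-04

November 2051 starts on a Wednesday, so its 1st Monday is 2051-11-06 (5 days in).
That is not after 2051-11-15, so look at December 2051.
December 2051 starts on a Friday, so its 1st Monday is 2051-12-04 (3 days in).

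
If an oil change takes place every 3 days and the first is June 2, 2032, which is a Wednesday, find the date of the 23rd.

The 23rd occurrence is 22 intervals after the first: 22 × 3 = 66 days after June 2, 2032.
June has 30 days — 28 days to the end of June leaves 38.
July has 31 days (7 left).
7 days into August → August 7, 2032.

August 7, 2032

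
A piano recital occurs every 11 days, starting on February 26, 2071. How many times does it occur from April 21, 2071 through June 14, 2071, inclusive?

Occurrences land 11·i days after February 26, 2071 for i = 0, 1, 2, …
April 21, 2071 is 54 days after the start; 54 ÷ 11 = 4 remainder 10; since the remainder is 10, round up to i = 5. First occurrence in the window: #6 on April 22, 2071 (5×11 = 55 days in).
June 14, 2071 is 108 days after the start; 108 ÷ 11 = 9 remainder 9. Last occurrence in the window: #10 on June 5, 2071.
Occurrences #6 through #10: 5 in total.

5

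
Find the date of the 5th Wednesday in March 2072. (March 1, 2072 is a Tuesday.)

2072-03-30

March 2072 begins on a Tuesday, so the first Wednesday is March 2 (1 day later).
The 5th Wednesday is 4 weeks later: 2 + 28 = 30.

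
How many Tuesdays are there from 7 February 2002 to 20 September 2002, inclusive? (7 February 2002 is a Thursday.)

32

7 February 2002 is a Thursday; the first Tuesday on or after it is 12 February 2002 (5 days later).
From 12 February 2002 to 20 September 2002: 16 + 31 + 30 + 31 + 30 + 31 + 31 + 20 = 220 days (rest of February, March, April, May, June, July, August, September).
220 ÷ 7 = 31 full weeks with remainder 3, so 31 more Tuesdays after the first → 32.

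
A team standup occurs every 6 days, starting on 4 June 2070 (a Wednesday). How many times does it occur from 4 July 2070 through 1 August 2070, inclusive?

5

Occurrences land 6·i days after 4 June 2070 for i = 0, 1, 2, …
4 July 2070 is 30 days after the start; 30 ÷ 6 = 5 remainder 0. First occurrence in the window: #6 on 4 July 2070 (5×6 = 30 days in).
1 August 2070 is 58 days after the start; 58 ÷ 6 = 9 remainder 4. Last occurrence in the window: #10 on 28 July 2070.
Occurrences #6 through #10: 5 in total.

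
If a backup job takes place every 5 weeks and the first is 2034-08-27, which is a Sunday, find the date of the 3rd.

The 3rd occurrence is 2 intervals after the first: 2 × 35 = 70 days after 2034-08-27.
August has 31 days — 4 days to the end of August leaves 66.
September has 30 days (36 left).
October has 31 days (5 left).
5 days into November → 2034-11-05.

2034-11-05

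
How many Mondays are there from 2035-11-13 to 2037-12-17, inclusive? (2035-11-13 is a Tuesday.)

2035-11-13 is a Tuesday; the first Monday on or after it is 2035-11-19 (6 days later).
From 2035-11-19 to 2037-12-17: 42 + 366 + 351 = 759 days (rest of 2035, 2036, to 2037-12-17 in 2037).
759 ÷ 7 = 108 full weeks with remainder 3, so 108 more Mondays after the first → 109.

109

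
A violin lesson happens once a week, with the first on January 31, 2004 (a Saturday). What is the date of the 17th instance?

The 17th occurrence is 16 intervals after the first: 16 × 7 = 112 days after January 31, 2004.
January has 31 days — 0 days to the end of January leaves 112.
February has 29 days (83 left).
March has 31 days (52 left).
April has 30 days (22 left).
22 days into May → May 22, 2004.

May 22, 2004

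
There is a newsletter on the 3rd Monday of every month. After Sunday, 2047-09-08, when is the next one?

2047-09-16

September 2047 starts on a Sunday; its first Monday is the 2nd, so the 3rd Monday is the 16th — 2047-09-16.
2047-09-16 is after 2047-09-08, so that is the next one.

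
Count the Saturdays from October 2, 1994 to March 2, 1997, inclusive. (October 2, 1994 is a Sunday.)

October 2, 1994 is a Sunday; the first Saturday on or after it is October 8, 1994 (6 days later).
From October 8, 1994 to March 2, 1997: 84 + 365 + 366 + 61 = 876 days (rest of 1994, 1995, 1996, to March 2, 1997 in 1997).
876 ÷ 7 = 125 full weeks with remainder 1, so 125 more Saturdays after the first → 126.

126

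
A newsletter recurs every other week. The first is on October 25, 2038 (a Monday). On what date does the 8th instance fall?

January 31, 2039

The 8th occurrence is 7 intervals after the first: 7 × 14 = 98 days after October 25, 2038.
October has 31 days — 6 days to the end of October leaves 92.
November has 30 days (62 left).
December has 31 days (31 left).
31 days into January → January 31, 2039.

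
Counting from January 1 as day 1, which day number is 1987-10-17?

290

Days in months before October: 31 + 28 + 31 + 30 + 31 + 30 + 31 + 31 + 30 = 273.
Plus 17 days into October → day 290.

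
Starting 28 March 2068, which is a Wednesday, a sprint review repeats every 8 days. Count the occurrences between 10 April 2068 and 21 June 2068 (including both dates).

9

Occurrences land 8·i days after 28 March 2068 for i = 0, 1, 2, …
10 April 2068 is 13 days after the start; 13 ÷ 8 = 1 remainder 5; since the remainder is 5, round up to i = 2. First occurrence in the window: #3 on 13 April 2068 (2×8 = 16 days in).
21 June 2068 is 85 days after the start; 85 ÷ 8 = 10 remainder 5. Last occurrence in the window: #11 on 16 June 2068.
Occurrences #3 through #11: 9 in total.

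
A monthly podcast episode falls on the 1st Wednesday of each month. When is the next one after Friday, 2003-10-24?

October 2003 starts on a Wednesday, so its 1st Wednesday is 2003-10-01.
That is not after 2003-10-24, so look at November 2003.
November 2003 starts on a Saturday, so its 1st Wednesday is 2003-11-05 (4 days in).

2003-11-05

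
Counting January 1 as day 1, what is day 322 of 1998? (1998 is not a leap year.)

Nov 18, 1998

Jan has 31 days (322 − 31 = 291 remain).
Feb has 28 days (291 − 28 = 263 remain).
Mar has 31 days (263 − 31 = 232 remain).
Apr has 30 days (232 − 30 = 202 remain).
May has 31 days (202 − 31 = 171 remain).
Jun has 30 days (171 − 30 = 141 remain).
Jul has 31 days (141 − 31 = 110 remain).
Aug has 31 days (110 − 31 = 79 remain).
Sep has 30 days (79 − 30 = 49 remain).
Oct has 31 days (49 − 31 = 18 remain).
18 into Nov → Nov 18.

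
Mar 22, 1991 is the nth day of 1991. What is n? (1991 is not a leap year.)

Days in months before Mar: 31 + 28 = 59.
Plus 22 days into Mar → day 81.

81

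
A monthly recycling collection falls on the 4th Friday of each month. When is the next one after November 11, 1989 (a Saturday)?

November 24, 1989

November 1989 starts on a Wednesday; its first Friday is the 3rd, so the 4th Friday is the 24th — November 24, 1989.
November 24, 1989 is after November 11, 1989, so that is the next one.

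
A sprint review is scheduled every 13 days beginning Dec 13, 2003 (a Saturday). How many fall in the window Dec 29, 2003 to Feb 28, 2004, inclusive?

Occurrences land 13·i days after Dec 13, 2003 for i = 0, 1, 2, …
Dec 29, 2003 is 16 days after the start; 16 ÷ 13 = 1 remainder 3; since the remainder is 3, round up to i = 2. First occurrence in the window: #3 on Jan 8, 2004 (2×13 = 26 days in).
Feb 28, 2004 is 77 days after the start; 77 ÷ 13 = 5 remainder 12. Last occurrence in the window: #6 on Feb 16, 2004.
Occurrences #3 through #6: 4 in total.

4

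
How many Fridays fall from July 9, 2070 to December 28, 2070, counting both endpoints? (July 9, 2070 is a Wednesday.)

25

July 9, 2070 is a Wednesday; the first Friday on or after it is July 11, 2070 (2 days later).
From July 11, 2070 to December 28, 2070: 20 + 31 + 30 + 31 + 30 + 28 = 170 days (rest of July, August, September, October, November, December).
170 ÷ 7 = 24 full weeks with remainder 2, so 24 more Fridays after the first → 25.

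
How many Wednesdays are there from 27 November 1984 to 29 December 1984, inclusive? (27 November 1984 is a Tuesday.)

5

27 November 1984 is a Tuesday; the first Wednesday on or after it is 28 November 1984 (1 day later).
From 28 November 1984 to 29 December 1984: 2 + 29 = 31 days (rest of November, December).
31 ÷ 7 = 4 full weeks with remainder 3, so 4 more Wednesdays after the first → 5.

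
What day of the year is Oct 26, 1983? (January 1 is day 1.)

299

Days in months before Oct: 31 + 28 + 31 + 30 + 31 + 30 + 31 + 31 + 30 = 273.
Plus 26 days into Oct → day 299.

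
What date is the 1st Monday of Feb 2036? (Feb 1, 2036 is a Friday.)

Feb 2036 begins on a Friday, so the first Monday is Feb 4 (3 days later).

Feb 4, 2036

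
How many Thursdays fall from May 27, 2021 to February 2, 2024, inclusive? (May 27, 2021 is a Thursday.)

May 27, 2021 is a Thursday; the first Thursday on or after it is May 27, 2021.
From May 27, 2021 to February 2, 2024: 218 + 365 + 365 + 33 = 981 days (rest of 2021, 2022, 2023, to February 2, 2024 in 2024).
981 ÷ 7 = 140 full weeks with remainder 1, so 140 more Thursdays after the first → 141.

141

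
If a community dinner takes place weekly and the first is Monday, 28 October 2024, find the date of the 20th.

10 March 2025

The 20th occurrence is 19 intervals after the first: 19 × 7 = 133 days after 28 October 2024.
October has 31 days — 3 days to the end of October leaves 130.
November has 30 days (100 left).
December has 31 days (69 left).
January has 31 days (38 left).
February has 28 days (10 left).
10 days into March → 10 March 2025.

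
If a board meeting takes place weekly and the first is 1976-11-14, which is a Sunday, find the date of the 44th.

The 44th occurrence is 43 intervals after the first: 43 × 7 = 301 days after 1976-11-14.
November has 30 days — 16 days to the end of November leaves 285.
December has 31 days (254 left).
January has 31 days (223 left).
February has 28 days (195 left).
March has 31 days (164 left).
April has 30 days (134 left).
May has 31 days (103 left).
June has 30 days (73 left).
July has 31 days (42 left).
August has 31 days (11 left).
11 days into September → 1977-09-11.

1977-09-11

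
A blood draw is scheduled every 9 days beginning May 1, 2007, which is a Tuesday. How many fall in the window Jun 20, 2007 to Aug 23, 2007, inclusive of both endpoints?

Occurrences land 9·i days after May 1, 2007 for i = 0, 1, 2, …
Jun 20, 2007 is 50 days after the start; 50 ÷ 9 = 5 remainder 5; since the remainder is 5, round up to i = 6. First occurrence in the window: #7 on Jun 24, 2007 (6×9 = 54 days in).
Aug 23, 2007 is 114 days after the start; 114 ÷ 9 = 12 remainder 6. Last occurrence in the window: #13 on Aug 17, 2007.
Occurrences #7 through #13: 7 in total.

7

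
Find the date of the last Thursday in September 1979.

The first Thursday of September 1979 is September 6.
September 1979 has 30 days. Adding weeks: 6, 13, 20, 27 — the last one ≤ 30 is the 27th.

1979-09-27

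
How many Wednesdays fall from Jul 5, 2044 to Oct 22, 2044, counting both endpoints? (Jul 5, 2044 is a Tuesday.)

Jul 5, 2044 is a Tuesday; the first Wednesday on or after it is Jul 6, 2044 (1 day later).
From Jul 6, 2044 to Oct 22, 2044: 25 + 31 + 30 + 22 = 108 days (rest of Jul, Aug, Sep, Oct).
108 ÷ 7 = 15 full weeks with remainder 3, so 15 more Wednesdays after the first → 16.

16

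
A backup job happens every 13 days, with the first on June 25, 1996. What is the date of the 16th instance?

The 16th occurrence is 15 intervals after the first: 15 × 13 = 195 days after June 25, 1996.
June has 30 days — 5 days to the end of June leaves 190.
July has 31 days (159 left).
August has 31 days (128 left).
September has 30 days (98 left).
October has 31 days (67 left).
November has 30 days (37 left).
December has 31 days (6 left).
6 days into January → January 6, 1997.

January 6, 1997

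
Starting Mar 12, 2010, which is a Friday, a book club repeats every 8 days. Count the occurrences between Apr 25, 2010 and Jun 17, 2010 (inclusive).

7

Occurrences land 8·i days after Mar 12, 2010 for i = 0, 1, 2, …
Apr 25, 2010 is 44 days after the start; 44 ÷ 8 = 5 remainder 4; since the remainder is 4, round up to i = 6. First occurrence in the window: #7 on Apr 29, 2010 (6×8 = 48 days in).
Jun 17, 2010 is 97 days after the start; 97 ÷ 8 = 12 remainder 1. Last occurrence in the window: #13 on Jun 16, 2010.
Occurrences #7 through #13: 7 in total.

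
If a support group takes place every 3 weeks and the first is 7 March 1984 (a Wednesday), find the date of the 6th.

The 6th occurrence is 5 intervals after the first: 5 × 21 = 105 days after 7 March 1984.
March has 31 days — 24 days to the end of March leaves 81.
April has 30 days (51 left).
May has 31 days (20 left).
20 days into June → 20 June 1984.

20 June 1984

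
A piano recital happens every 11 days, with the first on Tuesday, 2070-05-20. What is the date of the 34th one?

2071-05-18

The 34th occurrence is 33 intervals after the first: 33 × 11 = 363 days after 2070-05-20.
May has 31 days — 11 days to the end of May leaves 352.
June has 30 days (322 left).
July has 31 days (291 left).
August has 31 days (260 left).
September has 30 days (230 left).
October has 31 days (199 left).
November has 30 days (169 left).
December has 31 days (138 left).
January has 31 days (107 left).
February has 28 days (79 left).
March has 31 days (48 left).
April has 30 days (18 left).
18 days into May → 2071-05-18.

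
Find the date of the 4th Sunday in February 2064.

February 2064 begins on a Friday, so the first Sunday is February 3 (2 days later).
The 4th Sunday is 3 weeks later: 3 + 21 = 24.

24 February 2064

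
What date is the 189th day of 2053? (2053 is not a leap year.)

January has 31 days (189 − 31 = 158 remain).
February has 28 days (158 − 28 = 130 remain).
March has 31 days (130 − 31 = 99 remain).
April has 30 days (99 − 30 = 69 remain).
May has 31 days (69 − 31 = 38 remain).
June has 30 days (38 − 30 = 8 remain).
8 into July → July 8.

2053-07-08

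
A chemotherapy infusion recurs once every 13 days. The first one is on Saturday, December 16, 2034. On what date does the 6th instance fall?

The 6th occurrence is 5 intervals after the first: 5 × 13 = 65 days after December 16, 2034.
December has 31 days — 15 days to the end of December leaves 50.
January has 31 days (19 left).
19 days into February → February 19, 2035.

February 19, 2035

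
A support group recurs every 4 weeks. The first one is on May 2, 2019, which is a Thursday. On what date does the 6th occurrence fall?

The 6th occurrence is 5 intervals after the first: 5 × 28 = 140 days after May 2, 2019.
May has 31 days — 29 days to the end of May leaves 111.
June has 30 days (81 left).
July has 31 days (50 left).
August has 31 days (19 left).
19 days into September → September 19, 2019.

September 19, 2019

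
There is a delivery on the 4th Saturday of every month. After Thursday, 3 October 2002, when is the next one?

October 2002 starts on a Tuesday; its first Saturday is the 5th, so the 4th Saturday is the 26th — 26 October 2002.
26 October 2002 is after 3 October 2002, so that is the next one.

26 October 2002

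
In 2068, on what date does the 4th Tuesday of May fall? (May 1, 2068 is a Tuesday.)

May 2068 begins on a Tuesday, so the first Tuesday is May 1.
The 4th Tuesday is 3 weeks later: 1 + 21 = 22.

2068-05-22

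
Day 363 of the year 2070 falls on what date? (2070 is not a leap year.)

December 29, 2070

January has 31 days (363 − 31 = 332 remain).
February has 28 days (332 − 28 = 304 remain).
March has 31 days (304 − 31 = 273 remain).
April has 30 days (273 − 30 = 243 remain).
May has 31 days (243 − 31 = 212 remain).
June has 30 days (212 − 30 = 182 remain).
July has 31 days (182 − 31 = 151 remain).
August has 31 days (151 − 31 = 120 remain).
September has 30 days (120 − 30 = 90 remain).
October has 31 days (90 − 31 = 59 remain).
November has 30 days (59 − 30 = 29 remain).
29 into December → December 29.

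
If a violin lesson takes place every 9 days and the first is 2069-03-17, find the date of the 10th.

The 10th occurrence is 9 intervals after the first: 9 × 9 = 81 days after 2069-03-17.
March has 31 days — 14 days to the end of March leaves 67.
April has 30 days (37 left).
May has 31 days (6 left).
6 days into June → 2069-06-06.

2069-06-06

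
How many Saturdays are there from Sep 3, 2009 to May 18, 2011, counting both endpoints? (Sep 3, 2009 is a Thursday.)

Sep 3, 2009 is a Thursday; the first Saturday on or after it is Sep 5, 2009 (2 days later).
From Sep 5, 2009 to May 18, 2011: 117 + 365 + 138 = 620 days (rest of 2009, 2010, to May 18, 2011 in 2011).
620 ÷ 7 = 88 full weeks with remainder 4, so 88 more Saturdays after the first → 89.

89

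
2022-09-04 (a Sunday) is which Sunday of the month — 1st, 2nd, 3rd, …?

1st

Day 4 falls in week ⌈4/7⌉ of the month.
Days 1–7 hold the 1st Sunday, 8–14 the 2nd, 15–21 the 3rd, 22–28 the 4th, 29–31 the 5th.
4 is in the range for the 1st.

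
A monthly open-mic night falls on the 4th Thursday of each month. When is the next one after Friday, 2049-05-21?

2049-05-27

May 2049 starts on a Saturday; its first Thursday is the 6th, so the 4th Thursday is the 27th — 2049-05-27.
2049-05-27 is after 2049-05-21, so that is the next one.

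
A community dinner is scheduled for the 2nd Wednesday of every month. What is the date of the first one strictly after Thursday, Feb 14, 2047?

Feb 2047 starts on a Friday; its first Wednesday is the 6th, so the 2nd Wednesday is the 13th — Feb 13, 2047.
That is not after Feb 14, 2047, so look at Mar 2047.
Mar 2047 starts on a Friday; its first Wednesday is the 6th, so the 2nd Wednesday is the 13th — Mar 13, 2047.

Mar 13, 2047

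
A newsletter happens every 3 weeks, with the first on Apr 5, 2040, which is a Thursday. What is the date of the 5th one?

The 5th occurrence is 4 intervals after the first: 4 × 21 = 84 days after Apr 5, 2040.
Apr has 30 days — 25 days to the end of Apr leaves 59.
May has 31 days (28 left).
28 days into Jun → Jun 28, 2040.

Jun 28, 2040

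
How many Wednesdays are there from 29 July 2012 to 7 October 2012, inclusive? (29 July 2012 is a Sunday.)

10

29 July 2012 is a Sunday; the first Wednesday on or after it is 1 August 2012 (3 days later).
From 1 August 2012 to 7 October 2012: 30 + 30 + 7 = 67 days (rest of August, September, October).
67 ÷ 7 = 9 full weeks with remainder 4, so 9 more Wednesdays after the first → 10.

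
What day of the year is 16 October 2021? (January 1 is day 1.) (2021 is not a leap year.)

289

Days in months before October: 31 + 28 + 31 + 30 + 31 + 30 + 31 + 31 + 30 = 273.
Plus 16 days into October → day 289.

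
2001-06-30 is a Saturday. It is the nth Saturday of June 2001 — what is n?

5th

Day 30 falls in week ⌈30/7⌉ of the month.
Days 1–7 hold the 1st Saturday, 8–14 the 2nd, 15–21 the 3rd, 22–28 the 4th, 29–31 the 5th.
30 is in the range for the 5th.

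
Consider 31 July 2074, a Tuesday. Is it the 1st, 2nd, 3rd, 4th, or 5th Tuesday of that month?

5th

Day 31 falls in week ⌈31/7⌉ of the month.
Days 1–7 hold the 1st Tuesday, 8–14 the 2nd, 15–21 the 3rd, 22–28 the 4th, 29–31 the 5th.
31 is in the range for the 5th.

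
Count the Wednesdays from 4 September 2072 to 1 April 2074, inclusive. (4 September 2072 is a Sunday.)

4 September 2072 is a Sunday; the first Wednesday on or after it is 7 September 2072 (3 days later).
From 7 September 2072 to 1 April 2074: 115 + 365 + 91 = 571 days (rest of 2072, 2073, to 1 April 2074 in 2074).
571 ÷ 7 = 81 full weeks with remainder 4, so 81 more Wednesdays after the first → 82.

82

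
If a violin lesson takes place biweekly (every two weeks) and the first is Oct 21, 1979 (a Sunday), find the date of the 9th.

The 9th occurrence is 8 intervals after the first: 8 × 14 = 112 days after Oct 21, 1979.
Oct has 31 days — 10 days to the end of Oct leaves 102.
Nov has 30 days (72 left).
Dec has 31 days (41 left).
Jan has 31 days (10 left).
10 days into Feb → Feb 10, 1980.

Feb 10, 1980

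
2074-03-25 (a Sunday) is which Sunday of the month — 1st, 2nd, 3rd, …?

Day 25 falls in week ⌈25/7⌉ of the month.
Days 1–7 hold the 1st Sunday, 8–14 the 2nd, 15–21 the 3rd, 22–28 the 4th, 29–31 the 5th.
25 is in the range for the 4th.

4th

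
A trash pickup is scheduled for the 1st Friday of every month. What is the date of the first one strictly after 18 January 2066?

5 February 2066

January 2066 starts on a Friday, so its 1st Friday is 1 January 2066.
That is not after 18 January 2066, so look at February 2066.
February 2066 starts on a Monday, so its 1st Friday is 5 February 2066 (4 days in).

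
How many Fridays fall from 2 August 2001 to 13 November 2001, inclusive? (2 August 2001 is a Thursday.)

2 August 2001 is a Thursday; the first Friday on or after it is 3 August 2001 (1 day later).
From 3 August 2001 to 13 November 2001: 28 + 30 + 31 + 13 = 102 days (rest of August, September, October, November).
102 ÷ 7 = 14 full weeks with remainder 4, so 14 more Fridays after the first → 15.

15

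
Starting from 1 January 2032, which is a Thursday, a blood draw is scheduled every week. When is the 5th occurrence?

The 5th occurrence is 4 intervals after the first: 4 × 7 = 28 days after 1 January 2032.
28 days later is 29 January 2032.

29 January 2032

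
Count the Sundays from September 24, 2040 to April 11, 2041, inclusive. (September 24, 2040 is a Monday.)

28

September 24, 2040 is a Monday; the first Sunday on or after it is September 30, 2040 (6 days later).
From September 30, 2040 to April 11, 2041: 0 + 31 + 30 + 31 + 31 + 28 + 31 + 11 = 193 days (rest of September, October, November, December, January, February, March, April).
193 ÷ 7 = 27 full weeks with remainder 4, so 27 more Sundays after the first → 28.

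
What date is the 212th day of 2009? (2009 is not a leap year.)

Jul 31, 2009

Jan has 31 days (212 − 31 = 181 remain).
Feb has 28 days (181 − 28 = 153 remain).
Mar has 31 days (153 − 31 = 122 remain).
Apr has 30 days (122 − 30 = 92 remain).
May has 31 days (92 − 31 = 61 remain).
Jun has 30 days (61 − 30 = 31 remain).
31 into Jul → Jul 31.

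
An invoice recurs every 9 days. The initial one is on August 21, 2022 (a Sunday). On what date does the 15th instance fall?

The 15th occurrence is 14 intervals after the first: 14 × 9 = 126 days after August 21, 2022.
August has 31 days — 10 days to the end of August leaves 116.
September has 30 days (86 left).
October has 31 days (55 left).
November has 30 days (25 left).
25 days into December → December 25, 2022.

December 25, 2022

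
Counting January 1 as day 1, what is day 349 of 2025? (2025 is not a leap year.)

Dec 15, 2025

Jan has 31 days (349 − 31 = 318 remain).
Feb has 28 days (318 − 28 = 290 remain).
Mar has 31 days (290 − 31 = 259 remain).
Apr has 30 days (259 − 30 = 229 remain).
May has 31 days (229 − 31 = 198 remain).
Jun has 30 days (198 − 30 = 168 remain).
Jul has 31 days (168 − 31 = 137 remain).
Aug has 31 days (137 − 31 = 106 remain).
Sep has 30 days (106 − 30 = 76 remain).
Oct has 31 days (76 − 31 = 45 remain).
Nov has 30 days (45 − 30 = 15 remain).
15 into Dec → Dec 15.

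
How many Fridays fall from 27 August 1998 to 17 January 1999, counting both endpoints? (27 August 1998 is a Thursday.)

21

27 August 1998 is a Thursday; the first Friday on or after it is 28 August 1998 (1 day later).
From 28 August 1998 to 17 January 1999: 3 + 30 + 31 + 30 + 31 + 17 = 142 days (rest of August, September, October, November, December, January).
142 ÷ 7 = 20 full weeks with remainder 2, so 20 more Fridays after the first → 21.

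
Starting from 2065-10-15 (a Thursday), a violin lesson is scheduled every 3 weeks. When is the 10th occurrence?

2066-04-22

The 10th occurrence is 9 intervals after the first: 9 × 21 = 189 days after 2065-10-15.
October has 31 days — 16 days to the end of October leaves 173.
November has 30 days (143 left).
December has 31 days (112 left).
January has 31 days (81 left).
February has 28 days (53 left).
March has 31 days (22 left).
22 days into April → 2066-04-22.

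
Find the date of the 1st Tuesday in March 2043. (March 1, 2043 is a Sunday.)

2043-03-03

March 2043 begins on a Sunday, so the first Tuesday is March 3 (2 days later).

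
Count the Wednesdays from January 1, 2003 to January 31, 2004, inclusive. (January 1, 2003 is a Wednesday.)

January 1, 2003 is a Wednesday; the first Wednesday on or after it is January 1, 2003.
From January 1, 2003 to January 31, 2004: 364 + 31 = 395 days (rest of 2003, to January 31, 2004 in 2004).
395 ÷ 7 = 56 full weeks with remainder 3, so 56 more Wednesdays after the first → 57.

57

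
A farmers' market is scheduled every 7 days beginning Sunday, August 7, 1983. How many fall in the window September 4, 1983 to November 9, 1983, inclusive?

10

Occurrences land 7·i days after August 7, 1983 for i = 0, 1, 2, …
September 4, 1983 is 28 days after the start; 28 ÷ 7 = 4 remainder 0. First occurrence in the window: #5 on September 4, 1983 (4×7 = 28 days in).
November 9, 1983 is 94 days after the start; 94 ÷ 7 = 13 remainder 3. Last occurrence in the window: #14 on November 6, 1983.
Occurrences #5 through #14: 10 in total.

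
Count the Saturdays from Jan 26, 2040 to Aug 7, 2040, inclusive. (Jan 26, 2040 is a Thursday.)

Jan 26, 2040 is a Thursday; the first Saturday on or after it is Jan 28, 2040 (2 days later).
From Jan 28, 2040 to Aug 7, 2040: 3 + 29 + 31 + 30 + 31 + 30 + 31 + 7 = 192 days (rest of Jan, Feb, Mar, Apr, May, Jun, Jul, Aug).
192 ÷ 7 = 27 full weeks with remainder 3, so 27 more Saturdays after the first → 28.

28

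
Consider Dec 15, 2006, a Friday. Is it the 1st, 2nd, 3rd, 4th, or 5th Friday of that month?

Day 15 falls in week ⌈15/7⌉ of the month.
Days 1–7 hold the 1st Friday, 8–14 the 2nd, 15–21 the 3rd, 22–28 the 4th, 29–31 the 5th.
15 is in the range for the 3rd.

3rd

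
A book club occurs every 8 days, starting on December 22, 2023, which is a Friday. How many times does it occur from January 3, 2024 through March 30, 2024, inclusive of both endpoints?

11

Occurrences land 8·i days after December 22, 2023 for i = 0, 1, 2, …
January 3, 2024 is 12 days after the start; 12 ÷ 8 = 1 remainder 4; since the remainder is 4, round up to i = 2. First occurrence in the window: #3 on January 7, 2024 (2×8 = 16 days in).
March 30, 2024 is 99 days after the start; 99 ÷ 8 = 12 remainder 3. Last occurrence in the window: #13 on March 27, 2024.
Occurrences #3 through #13: 11 in total.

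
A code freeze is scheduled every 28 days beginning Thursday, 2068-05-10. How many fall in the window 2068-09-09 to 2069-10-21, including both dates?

Occurrences land 28·i days after 2068-05-10 for i = 0, 1, 2, …
2068-09-09 is 122 days after the start; 122 ÷ 28 = 4 remainder 10; since the remainder is 10, round up to i = 5. First occurrence in the window: #6 on 2068-09-27 (5×28 = 140 days in).
2069-10-21 is 529 days after the start; 529 ÷ 28 = 18 remainder 25. Last occurrence in the window: #19 on 2069-09-26.
Occurrences #6 through #19: 14 in total.

14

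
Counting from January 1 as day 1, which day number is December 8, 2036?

343

Days in months before December: 31 + 29 + 31 + 30 + 31 + 30 + 31 + 31 + 30 + 31 + 30 = 335.
Plus 8 days into December → day 343.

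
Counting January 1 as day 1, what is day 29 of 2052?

January 29, 2052

29 into January → January 29.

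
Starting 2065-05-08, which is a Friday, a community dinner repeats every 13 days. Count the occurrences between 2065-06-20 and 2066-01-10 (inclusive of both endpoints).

Occurrences land 13·i days after 2065-05-08 for i = 0, 1, 2, …
2065-06-20 is 43 days after the start; 43 ÷ 13 = 3 remainder 4; since the remainder is 4, round up to i = 4. First occurrence in the window: #5 on 2065-06-29 (4×13 = 52 days in).
2066-01-10 is 247 days after the start; 247 ÷ 13 = 19 remainder 0. Last occurrence in the window: #20 on 2066-01-10.
Occurrences #5 through #20: 16 in total.

16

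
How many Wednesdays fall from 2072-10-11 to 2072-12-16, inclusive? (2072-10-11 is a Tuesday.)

2072-10-11 is a Tuesday; the first Wednesday on or after it is 2072-10-12 (1 day later).
From 2072-10-12 to 2072-12-16: 19 + 30 + 16 = 65 days (rest of October, November, December).
65 ÷ 7 = 9 full weeks with remainder 2, so 9 more Wednesdays after the first → 10.

10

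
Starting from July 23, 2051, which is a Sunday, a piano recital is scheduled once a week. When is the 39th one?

April 14, 2052

The 39th occurrence is 38 intervals after the first: 38 × 7 = 266 days after July 23, 2051.
July has 31 days — 8 days to the end of July leaves 258.
August has 31 days (227 left).
September has 30 days (197 left).
October has 31 days (166 left).
November has 30 days (136 left).
December has 31 days (105 left).
January has 31 days (74 left).
February has 29 days (45 left).
March has 31 days (14 left).
14 days into April → April 14, 2052.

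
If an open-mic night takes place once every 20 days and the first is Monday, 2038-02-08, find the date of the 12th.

The 12th occurrence is 11 intervals after the first: 11 × 20 = 220 days after 2038-02-08.
February has 28 days — 20 days to the end of February leaves 200.
March has 31 days (169 left).
April has 30 days (139 left).
May has 31 days (108 left).
June has 30 days (78 left).
July has 31 days (47 left).
August has 31 days (16 left).
16 days into September → 2038-09-16.

2038-09-16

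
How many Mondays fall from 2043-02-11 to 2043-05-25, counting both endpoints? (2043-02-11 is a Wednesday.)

15

2043-02-11 is a Wednesday; the first Monday on or after it is 2043-02-16 (5 days later).
From 2043-02-16 to 2043-05-25: 12 + 31 + 30 + 25 = 98 days (rest of February, March, April, May).
98 ÷ 7 = 14 full weeks with remainder 0, so 14 more Mondays after the first → 15.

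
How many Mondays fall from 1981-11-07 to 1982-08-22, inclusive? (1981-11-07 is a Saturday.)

41

1981-11-07 is a Saturday; the first Monday on or after it is 1981-11-09 (2 days later).
From 1981-11-09 to 1982-08-22: 21 + 31 + 31 + 28 + 31 + 30 + 31 + 30 + 31 + 22 = 286 days (rest of November, December, January, February, March, April, May, June, July, August).
286 ÷ 7 = 40 full weeks with remainder 6, so 40 more Mondays after the first → 41.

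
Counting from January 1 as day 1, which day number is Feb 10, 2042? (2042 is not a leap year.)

Days in months before Feb: 31 = 31.
Plus 10 days into Feb → day 41.

41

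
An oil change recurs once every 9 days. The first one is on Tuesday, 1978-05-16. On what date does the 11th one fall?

The 11th occurrence is 10 intervals after the first: 10 × 9 = 90 days after 1978-05-16.
May has 31 days — 15 days to the end of May leaves 75.
June has 30 days (45 left).
July has 31 days (14 left).
14 days into August → 1978-08-14.

1978-08-14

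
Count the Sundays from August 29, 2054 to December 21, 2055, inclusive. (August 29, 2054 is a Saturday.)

69

August 29, 2054 is a Saturday; the first Sunday on or after it is August 30, 2054 (1 day later).
From August 30, 2054 to December 21, 2055: 123 + 355 = 478 days (rest of 2054, to December 21, 2055 in 2055).
478 ÷ 7 = 68 full weeks with remainder 2, so 68 more Sundays after the first → 69.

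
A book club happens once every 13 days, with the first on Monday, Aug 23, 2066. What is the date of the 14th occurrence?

Feb 8, 2067

The 14th occurrence is 13 intervals after the first: 13 × 13 = 169 days after Aug 23, 2066.
Aug has 31 days — 8 days to the end of Aug leaves 161.
Sep has 30 days (131 left).
Oct has 31 days (100 left).
Nov has 30 days (70 left).
Dec has 31 days (39 left).
Jan has 31 days (8 left).
8 days into Feb → Feb 8, 2067.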